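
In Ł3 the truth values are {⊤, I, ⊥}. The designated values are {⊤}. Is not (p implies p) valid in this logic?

Countermodel: p=⊤ gives ⊥, which is not designated.

No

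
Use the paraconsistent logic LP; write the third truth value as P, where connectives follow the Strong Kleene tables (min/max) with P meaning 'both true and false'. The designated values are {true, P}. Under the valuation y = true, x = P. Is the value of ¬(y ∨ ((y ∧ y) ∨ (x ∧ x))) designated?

No

y ∧ y = true ∧ true = true
x ∧ x = P ∧ P = P
(y ∧ y) ∨ (x ∧ x) = true ∨ P = true
y ∨ ((y ∧ y) ∨ (x ∧ x)) = true ∨ true = true
¬(y ∨ ((y ∧ y) ∨ (x ∧ x))) = ¬true = false
false ∉ {true, P}.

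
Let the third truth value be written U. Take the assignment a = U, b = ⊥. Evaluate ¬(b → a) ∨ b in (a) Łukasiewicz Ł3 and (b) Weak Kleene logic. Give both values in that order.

In Łukasiewicz Ł3: b → a = ⊥ → U = ⊤  [min(1, 1−0+½)]
¬(b → a) = ¬⊤ = ⊥
¬(b → a) ∨ b = ⊥ ∨ ⊥ = ⊥
In Weak Kleene logic: b → a = ⊥ → U = U
¬(b → a) = ¬U = U
¬(b → a) ∨ b = U ∨ ⊥ = U
They differ because Łukasiewicz Ł3 and Weak Kleene logic treat U differently under the binary connectives.

⊥; U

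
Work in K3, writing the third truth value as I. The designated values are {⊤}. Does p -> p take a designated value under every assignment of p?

Countermodel: p=I gives I, which is not designated.

No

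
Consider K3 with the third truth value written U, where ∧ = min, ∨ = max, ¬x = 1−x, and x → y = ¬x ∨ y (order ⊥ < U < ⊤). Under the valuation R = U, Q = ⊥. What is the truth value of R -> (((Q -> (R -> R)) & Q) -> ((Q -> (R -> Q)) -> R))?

⊤

R -> R = U -> U = U
Q -> (R -> R) = ⊥ -> U = ⊤
(Q -> (R -> R)) & Q = ⊤ & ⊥ = ⊥
R -> Q = U -> ⊥ = U
Q -> (R -> Q) = ⊥ -> U = ⊤
(Q -> (R -> Q)) -> R = ⊤ -> U = U
((Q -> (R -> R)) & Q) -> ((Q -> (R -> Q)) -> R) = ⊥ -> U = ⊤
R -> (((Q -> (R -> R)) & Q) -> ((Q -> (R -> Q)) -> R)) = U -> ⊤ = ⊤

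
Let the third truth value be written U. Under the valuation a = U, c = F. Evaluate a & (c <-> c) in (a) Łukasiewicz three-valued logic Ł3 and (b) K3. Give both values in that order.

U; U

In Łukasiewicz three-valued logic Ł3: c <-> c = F <-> F = T
a & (c <-> c) = U & T = U
In K3: c <-> c = F <-> F = T
a & (c <-> c) = U & T = U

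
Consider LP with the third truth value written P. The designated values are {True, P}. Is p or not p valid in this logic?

Every assignment of p over {True, P, False} gives a value in {True, P}.
In particular, with p=P: p or not p = P.

Yes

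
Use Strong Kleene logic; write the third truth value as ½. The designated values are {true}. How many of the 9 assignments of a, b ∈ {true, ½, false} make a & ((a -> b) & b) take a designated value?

1

Designated under: (a=true, b=true).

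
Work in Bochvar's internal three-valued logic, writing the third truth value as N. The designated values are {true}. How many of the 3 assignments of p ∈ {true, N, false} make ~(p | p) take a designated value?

p=true: false ·
p=N: N ·
p=false: true ✓

1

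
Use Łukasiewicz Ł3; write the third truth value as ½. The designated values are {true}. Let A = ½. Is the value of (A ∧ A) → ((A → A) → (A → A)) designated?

A ∧ A = ½ ∧ ½ = ½
A → A = ½ → ½ = true
A → A = ½ → ½ = true
(A → A) → (A → A) = true → true = true
(A ∧ A) → ((A → A) → (A → A)) = ½ → true = true
true ∈ {true}.

Yes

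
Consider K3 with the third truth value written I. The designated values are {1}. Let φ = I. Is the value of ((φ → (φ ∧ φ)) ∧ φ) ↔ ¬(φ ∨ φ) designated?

No

φ ∧ φ = I ∧ I = I
φ → (φ ∧ φ) = I → I = I
(φ → (φ ∧ φ)) ∧ φ = I ∧ I = I
φ ∨ φ = I ∨ I = I
¬(φ ∨ φ) = ¬I = I
((φ → (φ ∧ φ)) ∧ φ) ↔ ¬(φ ∨ φ) = I ↔ I = I
I ∉ {1}.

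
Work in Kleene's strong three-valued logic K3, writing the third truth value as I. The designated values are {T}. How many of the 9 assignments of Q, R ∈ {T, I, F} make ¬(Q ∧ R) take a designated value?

5

Of the 9 assignments, 5 give a value in {T}.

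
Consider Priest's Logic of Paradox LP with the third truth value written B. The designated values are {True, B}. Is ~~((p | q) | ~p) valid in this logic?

Every assignment of p, q over {True, B, False} gives a value in {True, B}.
In particular, with p=B, q=B: ~~((p | q) | ~p) = B.

Yes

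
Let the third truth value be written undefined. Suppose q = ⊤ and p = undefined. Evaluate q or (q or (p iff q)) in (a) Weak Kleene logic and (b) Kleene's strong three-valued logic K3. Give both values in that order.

In Weak Kleene logic: p iff q = undefined iff ⊤ = undefined
q or (p iff q) = ⊤ or undefined = undefined
q or (q or (p iff q)) = ⊤ or undefined = undefined
In Kleene's strong three-valued logic K3: p iff q = undefined iff ⊤ = undefined
q or (p iff q) = ⊤ or undefined = ⊤
q or (q or (p iff q)) = ⊤ or ⊤ = ⊤
They differ because Weak Kleene logic and Kleene's strong three-valued logic K3 treat undefined differently under the binary connectives.

undefined; ⊤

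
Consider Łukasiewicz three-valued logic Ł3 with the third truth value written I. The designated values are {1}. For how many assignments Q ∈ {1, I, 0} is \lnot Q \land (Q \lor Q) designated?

0

Q=1: 0 ·
Q=I: I ·
Q=0: 0 ·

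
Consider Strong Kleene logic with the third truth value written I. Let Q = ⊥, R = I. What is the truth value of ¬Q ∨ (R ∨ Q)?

⊤

¬Q = ¬⊥ = ⊤
R ∨ Q = I ∨ ⊥ = I
¬Q ∨ (R ∨ Q) = ⊤ ∨ I = ⊤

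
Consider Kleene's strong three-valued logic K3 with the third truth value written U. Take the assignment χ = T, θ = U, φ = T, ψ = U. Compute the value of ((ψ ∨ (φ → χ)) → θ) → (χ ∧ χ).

T

φ → χ = T → T = T
ψ ∨ (φ → χ) = U ∨ T = T
(ψ ∨ (φ → χ)) → θ = T → U = U
χ ∧ χ = T ∧ T = T
((ψ ∨ (φ → χ)) → θ) → (χ ∧ χ) = U → T = T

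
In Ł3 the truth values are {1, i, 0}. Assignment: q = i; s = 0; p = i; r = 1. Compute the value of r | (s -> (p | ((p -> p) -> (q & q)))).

p -> p = i -> i = 1  [min(1, 1−½+½)]
q & q = i & i = i
(p -> p) -> (q & q) = 1 -> i = i
p | ((p -> p) -> (q & q)) = i | i = i
s -> (p | ((p -> p) -> (q & q))) = 0 -> i = 1
r | (s -> (p | ((p -> p) -> (q & q)))) = 1 | 1 = 1

1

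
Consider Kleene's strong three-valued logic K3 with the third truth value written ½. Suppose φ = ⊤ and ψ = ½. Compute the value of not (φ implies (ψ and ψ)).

½

ψ and ψ = ½ and ½ = ½
φ implies (ψ and ψ) = ⊤ implies ½ = ½  [not ⊤ or ½]
not (φ implies (ψ and ψ)) = not ½ = ½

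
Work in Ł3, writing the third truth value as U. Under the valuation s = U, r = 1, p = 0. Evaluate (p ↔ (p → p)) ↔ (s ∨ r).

p → p = 0 → 0 = 1
p ↔ (p → p) = 0 ↔ 1 = 0
s ∨ r = U ∨ 1 = 1
(p ↔ (p → p)) ↔ (s ∨ r) = 0 ↔ 1 = 0

0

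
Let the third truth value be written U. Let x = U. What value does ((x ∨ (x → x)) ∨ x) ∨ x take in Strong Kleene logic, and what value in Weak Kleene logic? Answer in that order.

In Strong Kleene logic: x → x = U → U = U
x ∨ (x → x) = U ∨ U = U
(x ∨ (x → x)) ∨ x = U ∨ U = U
((x ∨ (x → x)) ∨ x) ∨ x = U ∨ U = U
In Weak Kleene logic: x → x = U → U = U  [any arg is the third value ⇒ result is the third value]
x ∨ (x → x) = U ∨ U = U
(x ∨ (x → x)) ∨ x = U ∨ U = U
((x ∨ (x → x)) ∨ x) ∨ x = U ∨ U = U

U; U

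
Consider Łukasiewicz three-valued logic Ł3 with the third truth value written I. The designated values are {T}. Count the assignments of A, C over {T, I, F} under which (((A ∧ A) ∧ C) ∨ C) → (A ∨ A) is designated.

6

Of the 9 assignments, 6 give a value in {T}.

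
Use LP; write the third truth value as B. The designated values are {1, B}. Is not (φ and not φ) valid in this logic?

Every assignment of φ over {1, B, 0} gives a value in {1, B}.
In particular, with φ=B: not (φ and not φ) = B.

Yes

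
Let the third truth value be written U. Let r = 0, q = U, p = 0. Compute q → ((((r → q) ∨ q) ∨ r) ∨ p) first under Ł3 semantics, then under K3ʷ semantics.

In Ł3: r → q = 0 → U = 1  [min(1, 1−0+½)]
(r → q) ∨ q = 1 ∨ U = 1
((r → q) ∨ q) ∨ r = 1 ∨ 0 = 1
(((r → q) ∨ q) ∨ r) ∨ p = 1 ∨ 0 = 1
q → ((((r → q) ∨ q) ∨ r) ∨ p) = U → 1 = 1
In K3ʷ: r → q = 0 → U = U  [any arg is the third value ⇒ result is the third value]
(r → q) ∨ q = U ∨ U = U
((r → q) ∨ q) ∨ r = U ∨ 0 = U
(((r → q) ∨ q) ∨ r) ∨ p = U ∨ 0 = U
q → ((((r → q) ∨ q) ∨ r) ∨ p) = U → U = U
They differ because Ł3 and K3ʷ treat U differently under the binary connectives.

1; U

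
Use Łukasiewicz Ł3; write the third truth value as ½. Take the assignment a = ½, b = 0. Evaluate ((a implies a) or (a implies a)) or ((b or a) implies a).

1

a implies a = ½ implies ½ = 1  [min(1, 1−½+½)]
a implies a = ½ implies ½ = 1
(a implies a) or (a implies a) = 1 or 1 = 1
b or a = 0 or ½ = ½
(b or a) implies a = ½ implies ½ = 1
((a implies a) or (a implies a)) or ((b or a) implies a) = 1 or 1 = 1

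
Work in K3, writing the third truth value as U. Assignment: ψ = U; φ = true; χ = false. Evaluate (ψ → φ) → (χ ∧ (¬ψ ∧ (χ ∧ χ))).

ψ → φ = U → true = true
¬ψ = ¬U = U
χ ∧ χ = false ∧ false = false
¬ψ ∧ (χ ∧ χ) = U ∧ false = false
χ ∧ (¬ψ ∧ (χ ∧ χ)) = false ∧ false = false
(ψ → φ) → (χ ∧ (¬ψ ∧ (χ ∧ χ))) = true → false = false

false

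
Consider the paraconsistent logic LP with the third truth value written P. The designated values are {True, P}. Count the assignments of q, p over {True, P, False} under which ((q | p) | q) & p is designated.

Of the 9 assignments, 6 give a value in {True, P}.

6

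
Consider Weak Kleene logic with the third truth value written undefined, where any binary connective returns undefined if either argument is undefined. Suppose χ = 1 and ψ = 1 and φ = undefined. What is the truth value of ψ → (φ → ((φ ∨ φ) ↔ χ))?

φ ∨ φ = undefined ∨ undefined = undefined
(φ ∨ φ) ↔ χ = undefined ↔ 1 = undefined
φ → ((φ ∨ φ) ↔ χ) = undefined → undefined = undefined
ψ → (φ → ((φ ∨ φ) ↔ χ)) = 1 → undefined = undefined

undefined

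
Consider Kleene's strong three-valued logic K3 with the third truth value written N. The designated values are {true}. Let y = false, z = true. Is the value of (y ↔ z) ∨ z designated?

y ↔ z = false ↔ true = false
(y ↔ z) ∨ z = false ∨ true = true
true ∈ {true}.

Yes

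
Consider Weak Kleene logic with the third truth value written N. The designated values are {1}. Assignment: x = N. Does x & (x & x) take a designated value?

No

x & x = N & N = N
x & (x & x) = N & N = N
N ∉ {1}.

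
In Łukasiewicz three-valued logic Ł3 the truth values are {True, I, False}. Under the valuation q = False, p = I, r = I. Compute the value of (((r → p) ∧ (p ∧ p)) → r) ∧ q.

False

r → p = I → I = True
p ∧ p = I ∧ I = I
(r → p) ∧ (p ∧ p) = True ∧ I = I
((r → p) ∧ (p ∧ p)) → r = I → I = True
(((r → p) ∧ (p ∧ p)) → r) ∧ q = True ∧ False = False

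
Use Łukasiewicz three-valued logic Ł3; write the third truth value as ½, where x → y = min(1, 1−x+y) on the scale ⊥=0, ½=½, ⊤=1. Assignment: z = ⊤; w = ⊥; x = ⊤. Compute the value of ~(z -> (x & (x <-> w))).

x <-> w = ⊤ <-> ⊥ = ⊥
x & (x <-> w) = ⊤ & ⊥ = ⊥
z -> (x & (x <-> w)) = ⊤ -> ⊥ = ⊥
~(z -> (x & (x <-> w))) = ~⊥ = ⊤

⊤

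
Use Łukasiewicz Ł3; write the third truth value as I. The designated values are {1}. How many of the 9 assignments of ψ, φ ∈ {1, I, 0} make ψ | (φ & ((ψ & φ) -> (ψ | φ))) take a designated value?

Of the 9 assignments, 5 give a value in {1}.

5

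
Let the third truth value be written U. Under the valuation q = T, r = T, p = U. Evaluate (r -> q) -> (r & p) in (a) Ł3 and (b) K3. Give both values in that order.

In Ł3: r -> q = T -> T = T
r & p = T & U = U
(r -> q) -> (r & p) = T -> U = U  [min(1, 1−1+½)]
In K3: r -> q = T -> T = T
r & p = T & U = U
(r -> q) -> (r & p) = T -> U = U  [~T | U]

U; U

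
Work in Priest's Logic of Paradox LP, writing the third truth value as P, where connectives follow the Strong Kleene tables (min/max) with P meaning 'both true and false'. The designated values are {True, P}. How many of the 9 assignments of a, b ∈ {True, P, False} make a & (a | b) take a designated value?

6

Of the 9 assignments, 6 give a value in {True, P}.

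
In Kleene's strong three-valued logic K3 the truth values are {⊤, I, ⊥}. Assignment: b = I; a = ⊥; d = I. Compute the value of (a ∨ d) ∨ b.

a ∨ d = ⊥ ∨ I = I
(a ∨ d) ∨ b = I ∨ I = I

I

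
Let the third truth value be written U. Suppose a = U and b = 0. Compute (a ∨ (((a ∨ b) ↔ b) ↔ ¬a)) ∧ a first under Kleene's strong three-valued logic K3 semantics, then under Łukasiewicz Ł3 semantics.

U; U

In Kleene's strong three-valued logic K3: a ∨ b = U ∨ 0 = U
(a ∨ b) ↔ b = U ↔ 0 = U
¬a = ¬U = U
((a ∨ b) ↔ b) ↔ ¬a = U ↔ U = U
a ∨ (((a ∨ b) ↔ b) ↔ ¬a) = U ∨ U = U
(a ∨ (((a ∨ b) ↔ b) ↔ ¬a)) ∧ a = U ∧ U = U
In Łukasiewicz Ł3: a ∨ b = U ∨ 0 = U
(a ∨ b) ↔ b = U ↔ 0 = U
¬a = ¬U = U
((a ∨ b) ↔ b) ↔ ¬a = U ↔ U = 1
a ∨ (((a ∨ b) ↔ b) ↔ ¬a) = U ∨ 1 = 1
(a ∨ (((a ∨ b) ↔ b) ↔ ¬a)) ∧ a = 1 ∧ U = U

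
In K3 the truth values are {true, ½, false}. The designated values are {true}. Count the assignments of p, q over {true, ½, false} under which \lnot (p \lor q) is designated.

Designated under: (p=false, q=false).

1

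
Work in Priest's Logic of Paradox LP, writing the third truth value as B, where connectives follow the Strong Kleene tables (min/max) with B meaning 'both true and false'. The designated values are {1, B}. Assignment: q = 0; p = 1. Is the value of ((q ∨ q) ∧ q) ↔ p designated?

No

q ∨ q = 0 ∨ 0 = 0
(q ∨ q) ∧ q = 0 ∧ 0 = 0
((q ∨ q) ∧ q) ↔ p = 0 ↔ 1 = 0
0 ∉ {1, B}.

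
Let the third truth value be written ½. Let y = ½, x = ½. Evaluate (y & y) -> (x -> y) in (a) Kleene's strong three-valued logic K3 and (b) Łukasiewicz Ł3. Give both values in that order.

½; ⊤

In Kleene's strong three-valued logic K3: y & y = ½ & ½ = ½
x -> y = ½ -> ½ = ½  [~½ | ½]
(y & y) -> (x -> y) = ½ -> ½ = ½
In Łukasiewicz Ł3: y & y = ½ & ½ = ½
x -> y = ½ -> ½ = ⊤  [min(1, 1−½+½)]
(y & y) -> (x -> y) = ½ -> ⊤ = ⊤
They differ because Kleene's strong three-valued logic K3 and Łukasiewicz Ł3 treat ½ differently under implication.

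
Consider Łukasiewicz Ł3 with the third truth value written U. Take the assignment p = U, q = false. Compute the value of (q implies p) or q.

true

q implies p = false implies U = true
(q implies p) or q = true or false = true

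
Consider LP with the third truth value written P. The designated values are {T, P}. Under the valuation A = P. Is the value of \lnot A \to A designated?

Yes

\lnot A = \lnot P = P
\lnot A \to A = P \to P = P
P ∈ {T, P}.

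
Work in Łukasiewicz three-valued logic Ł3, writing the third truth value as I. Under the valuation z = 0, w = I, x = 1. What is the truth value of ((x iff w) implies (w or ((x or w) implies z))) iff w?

I

x iff w = 1 iff I = I  [1 − |1−½|]
x or w = 1 or I = 1
(x or w) implies z = 1 implies 0 = 0
w or ((x or w) implies z) = I or 0 = I
(x iff w) implies (w or ((x or w) implies z)) = I implies I = 1
((x iff w) implies (w or ((x or w) implies z))) iff w = 1 iff I = I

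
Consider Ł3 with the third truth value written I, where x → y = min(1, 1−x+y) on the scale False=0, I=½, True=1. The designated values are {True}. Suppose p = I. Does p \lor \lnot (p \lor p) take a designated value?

p \lor p = I \lor I = I
\lnot (p \lor p) = \lnot I = I
p \lor \lnot (p \lor p) = I \lor I = I
I ∉ {True}.

No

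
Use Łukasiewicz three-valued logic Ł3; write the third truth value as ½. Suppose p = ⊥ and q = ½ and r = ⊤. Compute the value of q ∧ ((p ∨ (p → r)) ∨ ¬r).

p → r = ⊥ → ⊤ = ⊤
p ∨ (p → r) = ⊥ ∨ ⊤ = ⊤
¬r = ¬⊤ = ⊥
(p ∨ (p → r)) ∨ ¬r = ⊤ ∨ ⊥ = ⊤
q ∧ ((p ∨ (p → r)) ∨ ¬r) = ½ ∧ ⊤ = ½

½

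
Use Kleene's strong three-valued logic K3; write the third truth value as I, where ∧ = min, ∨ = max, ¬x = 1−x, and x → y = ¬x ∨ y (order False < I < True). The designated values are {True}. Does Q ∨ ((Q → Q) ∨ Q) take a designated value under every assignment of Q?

No

Countermodel: Q=I gives I, which is not designated.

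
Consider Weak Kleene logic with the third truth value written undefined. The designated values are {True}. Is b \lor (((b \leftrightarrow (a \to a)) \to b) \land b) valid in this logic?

Countermodel: b=True, a=undefined gives undefined, which is not designated.

No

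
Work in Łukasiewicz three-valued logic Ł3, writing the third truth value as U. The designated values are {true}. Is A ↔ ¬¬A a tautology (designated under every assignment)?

Every assignment of A over {true, U, false} gives a value in {true}.
In particular, with A=U: A ↔ ¬¬A = true.

Yes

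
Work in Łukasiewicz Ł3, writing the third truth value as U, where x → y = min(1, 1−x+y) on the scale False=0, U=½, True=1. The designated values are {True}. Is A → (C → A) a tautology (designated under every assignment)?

Yes

Every assignment of A, C over {True, U, False} gives a value in {True}.
In particular, with A=U, C=U: A → (C → A) = True.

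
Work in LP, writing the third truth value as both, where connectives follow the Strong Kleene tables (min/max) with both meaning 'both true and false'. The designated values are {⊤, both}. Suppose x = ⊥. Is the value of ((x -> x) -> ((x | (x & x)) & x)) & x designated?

x -> x = ⊥ -> ⊥ = ⊤
x & x = ⊥ & ⊥ = ⊥
x | (x & x) = ⊥ | ⊥ = ⊥
(x | (x & x)) & x = ⊥ & ⊥ = ⊥
(x -> x) -> ((x | (x & x)) & x) = ⊤ -> ⊥ = ⊥
((x -> x) -> ((x | (x & x)) & x)) & x = ⊥ & ⊥ = ⊥
⊥ ∉ {⊤, both}.

No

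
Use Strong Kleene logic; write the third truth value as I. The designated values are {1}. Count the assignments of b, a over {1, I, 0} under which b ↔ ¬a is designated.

Designated under: (b=1, a=0); (b=0, a=1).

2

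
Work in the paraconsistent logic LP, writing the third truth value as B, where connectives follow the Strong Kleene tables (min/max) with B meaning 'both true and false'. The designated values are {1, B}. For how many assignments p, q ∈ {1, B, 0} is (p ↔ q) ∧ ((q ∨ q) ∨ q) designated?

Of the 9 assignments, 5 give a value in {1, B}.

5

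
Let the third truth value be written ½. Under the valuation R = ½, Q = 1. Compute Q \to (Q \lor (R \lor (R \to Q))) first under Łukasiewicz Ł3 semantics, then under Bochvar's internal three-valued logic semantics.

1; ½

In Łukasiewicz Ł3: R \to Q = ½ \to 1 = 1  [min(1, 1−½+1)]
R \lor (R \to Q) = ½ \lor 1 = 1
Q \lor (R \lor (R \to Q)) = 1 \lor 1 = 1
Q \to (Q \lor (R \lor (R \to Q))) = 1 \to 1 = 1
In Bochvar's internal three-valued logic: R \to Q = ½ \to 1 = ½  [any arg is the third value ⇒ result is the third value]
R \lor (R \to Q) = ½ \lor ½ = ½
Q \lor (R \lor (R \to Q)) = 1 \lor ½ = ½
Q \to (Q \lor (R \lor (R \to Q))) = 1 \to ½ = ½
They differ because Łukasiewicz Ł3 and Bochvar's internal three-valued logic treat ½ differently under the binary connectives.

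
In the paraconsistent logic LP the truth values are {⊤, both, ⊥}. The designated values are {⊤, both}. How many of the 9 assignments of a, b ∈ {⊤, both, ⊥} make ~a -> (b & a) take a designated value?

Of the 9 assignments, 6 give a value in {⊤, both}.

6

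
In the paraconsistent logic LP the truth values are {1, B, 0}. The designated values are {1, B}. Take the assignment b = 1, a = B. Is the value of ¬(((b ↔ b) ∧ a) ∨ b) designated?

b ↔ b = 1 ↔ 1 = 1
(b ↔ b) ∧ a = 1 ∧ B = B
((b ↔ b) ∧ a) ∨ b = B ∨ 1 = 1
¬(((b ↔ b) ∧ a) ∨ b) = ¬1 = 0
0 ∉ {1, B}.

No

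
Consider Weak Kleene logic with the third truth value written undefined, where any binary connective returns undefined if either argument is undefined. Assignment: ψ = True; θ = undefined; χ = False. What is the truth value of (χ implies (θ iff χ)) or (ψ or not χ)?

undefined

θ iff χ = undefined iff False = undefined
χ implies (θ iff χ) = False implies undefined = undefined
not χ = not False = True
ψ or not χ = True or True = True
(χ implies (θ iff χ)) or (ψ or not χ) = undefined or True = undefined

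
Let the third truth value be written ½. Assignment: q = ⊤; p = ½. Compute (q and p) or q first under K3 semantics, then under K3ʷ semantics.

In K3: q and p = ⊤ and ½ = ½
(q and p) or q = ½ or ⊤ = ⊤
In K3ʷ: q and p = ⊤ and ½ = ½
(q and p) or q = ½ or ⊤ = ½
They differ because K3 and K3ʷ treat ½ differently under the binary connectives.

⊤; ½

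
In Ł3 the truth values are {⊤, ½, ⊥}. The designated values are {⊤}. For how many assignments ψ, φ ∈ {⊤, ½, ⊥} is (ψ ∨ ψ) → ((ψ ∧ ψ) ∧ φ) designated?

Of the 9 assignments, 6 give a value in {⊤}.

6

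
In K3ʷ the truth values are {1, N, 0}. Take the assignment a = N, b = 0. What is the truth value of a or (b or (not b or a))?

N

not b = not 0 = 1
not b or a = 1 or N = N
b or (not b or a) = 0 or N = N
a or (b or (not b or a)) = N or N = N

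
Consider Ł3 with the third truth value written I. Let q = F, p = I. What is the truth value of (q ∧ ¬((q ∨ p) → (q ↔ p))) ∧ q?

F

q ∨ p = F ∨ I = I
q ↔ p = F ↔ I = I
(q ∨ p) → (q ↔ p) = I → I = T
¬((q ∨ p) → (q ↔ p)) = ¬T = F
q ∧ ¬((q ∨ p) → (q ↔ p)) = F ∧ F = F
(q ∧ ¬((q ∨ p) → (q ↔ p))) ∧ q = F ∧ F = F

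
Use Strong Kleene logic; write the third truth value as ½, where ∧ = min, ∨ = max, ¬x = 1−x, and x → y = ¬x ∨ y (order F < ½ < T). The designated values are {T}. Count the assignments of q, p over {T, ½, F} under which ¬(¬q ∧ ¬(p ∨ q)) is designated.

Of the 9 assignments, 5 give a value in {T}.

5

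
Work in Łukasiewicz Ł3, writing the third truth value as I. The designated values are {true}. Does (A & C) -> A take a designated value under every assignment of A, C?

Every assignment of A, C over {true, I, false} gives a value in {true}.
In particular, with A=I, C=I: (A & C) -> A = true.

Yes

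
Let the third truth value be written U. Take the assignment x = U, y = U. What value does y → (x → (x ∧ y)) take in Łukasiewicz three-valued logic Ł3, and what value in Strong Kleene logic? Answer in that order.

True; U

In Łukasiewicz three-valued logic Ł3: x ∧ y = U ∧ U = U
x → (x ∧ y) = U → U = True
y → (x → (x ∧ y)) = U → True = True
In Strong Kleene logic: x ∧ y = U ∧ U = U
x → (x ∧ y) = U → U = U
y → (x → (x ∧ y)) = U → U = U
They differ because Łukasiewicz three-valued logic Ł3 and Strong Kleene logic treat U differently under implication.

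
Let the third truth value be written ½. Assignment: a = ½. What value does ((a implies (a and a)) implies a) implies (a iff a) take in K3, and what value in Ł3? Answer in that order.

½; T

In K3: a and a = ½ and ½ = ½
a implies (a and a) = ½ implies ½ = ½
(a implies (a and a)) implies a = ½ implies ½ = ½
a iff a = ½ iff ½ = ½
((a implies (a and a)) implies a) implies (a iff a) = ½ implies ½ = ½
In Ł3: a and a = ½ and ½ = ½
a implies (a and a) = ½ implies ½ = T  [min(1, 1−½+½)]
(a implies (a and a)) implies a = T implies ½ = ½
a iff a = ½ iff ½ = T
((a implies (a and a)) implies a) implies (a iff a) = ½ implies T = T
They differ because K3 and Ł3 treat ½ differently under implication.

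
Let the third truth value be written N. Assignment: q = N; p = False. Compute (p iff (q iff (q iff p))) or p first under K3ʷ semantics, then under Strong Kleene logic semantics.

In K3ʷ: q iff p = N iff False = N
q iff (q iff p) = N iff N = N
p iff (q iff (q iff p)) = False iff N = N
(p iff (q iff (q iff p))) or p = N or False = N
In Strong Kleene logic: q iff p = N iff False = N
q iff (q iff p) = N iff N = N
p iff (q iff (q iff p)) = False iff N = N
(p iff (q iff (q iff p))) or p = N or False = N

N; N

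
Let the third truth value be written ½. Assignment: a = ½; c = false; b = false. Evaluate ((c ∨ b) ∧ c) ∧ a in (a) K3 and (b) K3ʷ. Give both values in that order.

In K3: c ∨ b = false ∨ false = false
(c ∨ b) ∧ c = false ∧ false = false
((c ∨ b) ∧ c) ∧ a = false ∧ ½ = false
In K3ʷ: c ∨ b = false ∨ false = false
(c ∨ b) ∧ c = false ∧ false = false
((c ∨ b) ∧ c) ∧ a = false ∧ ½ = ½
They differ because K3 and K3ʷ treat ½ differently under the binary connectives.

false; ½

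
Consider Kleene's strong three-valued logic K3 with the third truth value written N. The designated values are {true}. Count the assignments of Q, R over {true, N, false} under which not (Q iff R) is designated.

Designated under: (Q=true, R=false); (Q=false, R=true).

2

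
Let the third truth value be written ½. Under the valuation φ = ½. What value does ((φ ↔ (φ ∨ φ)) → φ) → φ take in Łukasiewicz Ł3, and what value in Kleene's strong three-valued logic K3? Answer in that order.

In Łukasiewicz Ł3: φ ∨ φ = ½ ∨ ½ = ½
φ ↔ (φ ∨ φ) = ½ ↔ ½ = 1  [1 − |½−½|]
(φ ↔ (φ ∨ φ)) → φ = 1 → ½ = ½
((φ ↔ (φ ∨ φ)) → φ) → φ = ½ → ½ = 1
In Kleene's strong three-valued logic K3: φ ∨ φ = ½ ∨ ½ = ½
φ ↔ (φ ∨ φ) = ½ ↔ ½ = ½
(φ ↔ (φ ∨ φ)) → φ = ½ → ½ = ½  [¬½ ∨ ½]
((φ ↔ (φ ∨ φ)) → φ) → φ = ½ → ½ = ½
They differ because Łukasiewicz Ł3 and Kleene's strong three-valued logic K3 treat ½ differently under implication.

1; ½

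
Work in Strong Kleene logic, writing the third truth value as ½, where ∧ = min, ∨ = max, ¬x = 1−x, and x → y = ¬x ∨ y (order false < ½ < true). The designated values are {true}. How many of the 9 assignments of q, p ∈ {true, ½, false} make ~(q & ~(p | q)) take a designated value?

Of the 9 assignments, 7 give a value in {true}.

7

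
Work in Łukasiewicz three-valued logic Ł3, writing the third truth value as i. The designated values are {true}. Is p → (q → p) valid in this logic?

Every assignment of p, q over {true, i, false} gives a value in {true}.
In particular, with p=i, q=i: p → (q → p) = true.

Yes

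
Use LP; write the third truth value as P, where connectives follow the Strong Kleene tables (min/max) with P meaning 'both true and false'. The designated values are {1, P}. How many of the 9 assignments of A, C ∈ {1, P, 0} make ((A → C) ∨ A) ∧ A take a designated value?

6

Of the 9 assignments, 6 give a value in {1, P}.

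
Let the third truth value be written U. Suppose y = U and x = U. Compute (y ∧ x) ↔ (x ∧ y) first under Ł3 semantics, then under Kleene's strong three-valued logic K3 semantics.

T; U

In Ł3: y ∧ x = U ∧ U = U
x ∧ y = U ∧ U = U
(y ∧ x) ↔ (x ∧ y) = U ↔ U = T  [1 − |½−½|]
In Kleene's strong three-valued logic K3: y ∧ x = U ∧ U = U
x ∧ y = U ∧ U = U
(y ∧ x) ↔ (x ∧ y) = U ↔ U = U
They differ because Ł3 and Kleene's strong three-valued logic K3 treat U differently under implication.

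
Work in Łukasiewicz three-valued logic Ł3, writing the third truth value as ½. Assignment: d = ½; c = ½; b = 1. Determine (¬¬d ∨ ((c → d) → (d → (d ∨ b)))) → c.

¬d = ¬½ = ½
¬¬d = ¬½ = ½
c → d = ½ → ½ = 1  [min(1, 1−½+½)]
d ∨ b = ½ ∨ 1 = 1
d → (d ∨ b) = ½ → 1 = 1
(c → d) → (d → (d ∨ b)) = 1 → 1 = 1
¬¬d ∨ ((c → d) → (d → (d ∨ b))) = ½ ∨ 1 = 1
(¬¬d ∨ ((c → d) → (d → (d ∨ b)))) → c = 1 → ½ = ½

½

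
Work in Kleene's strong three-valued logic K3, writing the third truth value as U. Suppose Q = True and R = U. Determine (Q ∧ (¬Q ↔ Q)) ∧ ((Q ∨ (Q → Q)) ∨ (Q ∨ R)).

¬Q = ¬True = False
¬Q ↔ Q = False ↔ True = False
Q ∧ (¬Q ↔ Q) = True ∧ False = False
Q → Q = True → True = True
Q ∨ (Q → Q) = True ∨ True = True
Q ∨ R = True ∨ U = True
(Q ∨ (Q → Q)) ∨ (Q ∨ R) = True ∨ True = True
(Q ∧ (¬Q ↔ Q)) ∧ ((Q ∨ (Q → Q)) ∨ (Q ∨ R)) = False ∧ True = False

False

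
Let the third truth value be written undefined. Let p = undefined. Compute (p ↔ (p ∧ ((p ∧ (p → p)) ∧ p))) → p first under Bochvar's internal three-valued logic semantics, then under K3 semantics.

undefined; undefined

In Bochvar's internal three-valued logic: p → p = undefined → undefined = undefined  [any arg is the third value ⇒ result is the third value]
p ∧ (p → p) = undefined ∧ undefined = undefined
(p ∧ (p → p)) ∧ p = undefined ∧ undefined = undefined
p ∧ ((p ∧ (p → p)) ∧ p) = undefined ∧ undefined = undefined
p ↔ (p ∧ ((p ∧ (p → p)) ∧ p)) = undefined ↔ undefined = undefined
(p ↔ (p ∧ ((p ∧ (p → p)) ∧ p))) → p = undefined → undefined = undefined
In K3: p → p = undefined → undefined = undefined
p ∧ (p → p) = undefined ∧ undefined = undefined
(p ∧ (p → p)) ∧ p = undefined ∧ undefined = undefined
p ∧ ((p ∧ (p → p)) ∧ p) = undefined ∧ undefined = undefined
p ↔ (p ∧ ((p ∧ (p → p)) ∧ p)) = undefined ↔ undefined = undefined
(p ↔ (p ∧ ((p ∧ (p → p)) ∧ p))) → p = undefined → undefined = undefined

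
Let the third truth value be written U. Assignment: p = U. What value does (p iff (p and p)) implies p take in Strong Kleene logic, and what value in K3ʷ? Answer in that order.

U; U

In Strong Kleene logic: p and p = U and U = U
p iff (p and p) = U iff U = U
(p iff (p and p)) implies p = U implies U = U
In K3ʷ: p and p = U and U = U
p iff (p and p) = U iff U = U
(p iff (p and p)) implies p = U implies U = U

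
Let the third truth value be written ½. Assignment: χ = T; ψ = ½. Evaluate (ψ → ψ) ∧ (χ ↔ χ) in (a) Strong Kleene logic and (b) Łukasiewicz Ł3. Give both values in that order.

In Strong Kleene logic: ψ → ψ = ½ → ½ = ½  [¬½ ∨ ½]
χ ↔ χ = T ↔ T = T
(ψ → ψ) ∧ (χ ↔ χ) = ½ ∧ T = ½
In Łukasiewicz Ł3: ψ → ψ = ½ → ½ = T
χ ↔ χ = T ↔ T = T
(ψ → ψ) ∧ (χ ↔ χ) = T ∧ T = T
They differ because Strong Kleene logic and Łukasiewicz Ł3 treat ½ differently under implication.

½; T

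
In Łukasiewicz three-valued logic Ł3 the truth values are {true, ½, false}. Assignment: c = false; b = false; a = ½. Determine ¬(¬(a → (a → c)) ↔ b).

false

a → c = ½ → false = ½  [min(1, 1−½+0)]
a → (a → c) = ½ → ½ = true
¬(a → (a → c)) = ¬true = false
¬(a → (a → c)) ↔ b = false ↔ false = true
¬(¬(a → (a → c)) ↔ b) = ¬true = false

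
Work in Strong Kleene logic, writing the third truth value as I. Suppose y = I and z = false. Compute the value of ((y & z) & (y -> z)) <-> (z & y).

y & z = I & false = false
y -> z = I -> false = I
(y & z) & (y -> z) = false & I = false
z & y = false & I = false
((y & z) & (y -> z)) <-> (z & y) = false <-> false = true

true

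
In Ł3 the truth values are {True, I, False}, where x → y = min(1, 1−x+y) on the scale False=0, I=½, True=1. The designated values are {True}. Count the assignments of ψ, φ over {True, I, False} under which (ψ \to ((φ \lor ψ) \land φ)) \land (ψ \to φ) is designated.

6

Of the 9 assignments, 6 give a value in {True}.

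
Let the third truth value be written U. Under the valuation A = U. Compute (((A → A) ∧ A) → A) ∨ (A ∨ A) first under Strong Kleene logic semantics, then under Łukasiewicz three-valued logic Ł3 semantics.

U; T

In Strong Kleene logic: A → A = U → U = U  [¬U ∨ U]
(A → A) ∧ A = U ∧ U = U
((A → A) ∧ A) → A = U → U = U
A ∨ A = U ∨ U = U
(((A → A) ∧ A) → A) ∨ (A ∨ A) = U ∨ U = U
In Łukasiewicz three-valued logic Ł3: A → A = U → U = T  [min(1, 1−½+½)]
(A → A) ∧ A = T ∧ U = U
((A → A) ∧ A) → A = U → U = T
A ∨ A = U ∨ U = U
(((A → A) ∧ A) → A) ∨ (A ∨ A) = T ∨ U = T
They differ because Strong Kleene logic and Łukasiewicz three-valued logic Ł3 treat U differently under implication.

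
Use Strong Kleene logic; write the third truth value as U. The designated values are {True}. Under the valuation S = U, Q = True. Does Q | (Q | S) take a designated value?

Yes

Q | S = True | U = True
Q | (Q | S) = True | True = True
True ∈ {True}.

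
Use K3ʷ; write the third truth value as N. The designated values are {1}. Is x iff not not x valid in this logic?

Countermodel: x=N gives N, which is not designated.

No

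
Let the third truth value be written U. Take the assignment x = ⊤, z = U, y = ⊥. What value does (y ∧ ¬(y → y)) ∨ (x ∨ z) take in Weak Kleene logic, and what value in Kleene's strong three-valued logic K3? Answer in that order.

U; ⊤

In Weak Kleene logic: y → y = ⊥ → ⊥ = ⊤
¬(y → y) = ¬⊤ = ⊥
y ∧ ¬(y → y) = ⊥ ∧ ⊥ = ⊥
x ∨ z = ⊤ ∨ U = U
(y ∧ ¬(y → y)) ∨ (x ∨ z) = ⊥ ∨ U = U
In Kleene's strong three-valued logic K3: y → y = ⊥ → ⊥ = ⊤
¬(y → y) = ¬⊤ = ⊥
y ∧ ¬(y → y) = ⊥ ∧ ⊥ = ⊥
x ∨ z = ⊤ ∨ U = ⊤
(y ∧ ¬(y → y)) ∨ (x ∨ z) = ⊥ ∨ ⊤ = ⊤
They differ because Weak Kleene logic and Kleene's strong three-valued logic K3 treat U differently under the binary connectives.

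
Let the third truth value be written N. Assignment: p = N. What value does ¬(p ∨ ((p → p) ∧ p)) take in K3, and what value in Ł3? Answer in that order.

N; N

In K3: p → p = N → N = N  [¬N ∨ N]
(p → p) ∧ p = N ∧ N = N
p ∨ ((p → p) ∧ p) = N ∨ N = N
¬(p ∨ ((p → p) ∧ p)) = ¬N = N
In Ł3: p → p = N → N = 1
(p → p) ∧ p = 1 ∧ N = N
p ∨ ((p → p) ∧ p) = N ∨ N = N
¬(p ∨ ((p → p) ∧ p)) = ¬N = N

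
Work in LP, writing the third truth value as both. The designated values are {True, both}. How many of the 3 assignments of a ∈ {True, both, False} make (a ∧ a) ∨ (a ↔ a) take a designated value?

a=True: True ✓
a=both: both ✓
a=False: True ✓

3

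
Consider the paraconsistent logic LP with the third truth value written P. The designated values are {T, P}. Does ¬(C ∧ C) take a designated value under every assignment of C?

No

Countermodel: C=T gives F, which is not designated.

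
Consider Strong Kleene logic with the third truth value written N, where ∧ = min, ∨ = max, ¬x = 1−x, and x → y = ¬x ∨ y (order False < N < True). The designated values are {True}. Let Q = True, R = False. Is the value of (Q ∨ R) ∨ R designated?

Q ∨ R = True ∨ False = True
(Q ∨ R) ∨ R = True ∨ False = True
True ∈ {True}.

Yes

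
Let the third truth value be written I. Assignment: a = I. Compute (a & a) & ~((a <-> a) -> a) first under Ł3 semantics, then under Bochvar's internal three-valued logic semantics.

In Ł3: a & a = I & I = I
a <-> a = I <-> I = true
(a <-> a) -> a = true -> I = I
~((a <-> a) -> a) = ~I = I
(a & a) & ~((a <-> a) -> a) = I & I = I
In Bochvar's internal three-valued logic: a & a = I & I = I
a <-> a = I <-> I = I
(a <-> a) -> a = I -> I = I  [any arg is the third value ⇒ result is the third value]
~((a <-> a) -> a) = ~I = I
(a & a) & ~((a <-> a) -> a) = I & I = I

I; I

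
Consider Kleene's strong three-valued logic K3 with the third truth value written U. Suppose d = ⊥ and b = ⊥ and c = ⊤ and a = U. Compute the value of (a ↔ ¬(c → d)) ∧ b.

⊥

c → d = ⊤ → ⊥ = ⊥
¬(c → d) = ¬⊥ = ⊤
a ↔ ¬(c → d) = U ↔ ⊤ = U
(a ↔ ¬(c → d)) ∧ b = U ∧ ⊥ = ⊥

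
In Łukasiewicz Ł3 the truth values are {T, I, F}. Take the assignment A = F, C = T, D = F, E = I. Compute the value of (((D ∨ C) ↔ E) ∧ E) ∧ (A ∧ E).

F

D ∨ C = F ∨ T = T
(D ∨ C) ↔ E = T ↔ I = I  [1 − |1−½|]
((D ∨ C) ↔ E) ∧ E = I ∧ I = I
A ∧ E = F ∧ I = F
(((D ∨ C) ↔ E) ∧ E) ∧ (A ∧ E) = I ∧ F = F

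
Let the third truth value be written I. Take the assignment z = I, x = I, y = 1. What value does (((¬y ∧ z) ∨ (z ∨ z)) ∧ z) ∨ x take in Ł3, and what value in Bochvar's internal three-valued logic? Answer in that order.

In Ł3: ¬y = ¬1 = 0
¬y ∧ z = 0 ∧ I = 0
z ∨ z = I ∨ I = I
(¬y ∧ z) ∨ (z ∨ z) = 0 ∨ I = I
((¬y ∧ z) ∨ (z ∨ z)) ∧ z = I ∧ I = I
(((¬y ∧ z) ∨ (z ∨ z)) ∧ z) ∨ x = I ∨ I = I
In Bochvar's internal three-valued logic: ¬y = ¬1 = 0
¬y ∧ z = 0 ∧ I = I
z ∨ z = I ∨ I = I
(¬y ∧ z) ∨ (z ∨ z) = I ∨ I = I
((¬y ∧ z) ∨ (z ∨ z)) ∧ z = I ∧ I = I
(((¬y ∧ z) ∨ (z ∨ z)) ∧ z) ∨ x = I ∨ I = I

I; I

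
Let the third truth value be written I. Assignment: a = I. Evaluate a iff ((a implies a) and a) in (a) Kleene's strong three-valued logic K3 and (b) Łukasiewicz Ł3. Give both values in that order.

In Kleene's strong three-valued logic K3: a implies a = I implies I = I  [not I or I]
(a implies a) and a = I and I = I
a iff ((a implies a) and a) = I iff I = I
In Łukasiewicz Ł3: a implies a = I implies I = ⊤  [min(1, 1−½+½)]
(a implies a) and a = ⊤ and I = I
a iff ((a implies a) and a) = I iff I = ⊤
They differ because Kleene's strong three-valued logic K3 and Łukasiewicz Ł3 treat I differently under implication.

I; ⊤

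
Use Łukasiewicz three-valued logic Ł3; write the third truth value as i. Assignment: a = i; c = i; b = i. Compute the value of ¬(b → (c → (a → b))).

⊥

a → b = i → i = ⊤  [min(1, 1−½+½)]
c → (a → b) = i → ⊤ = ⊤
b → (c → (a → b)) = i → ⊤ = ⊤
¬(b → (c → (a → b))) = ¬⊤ = ⊥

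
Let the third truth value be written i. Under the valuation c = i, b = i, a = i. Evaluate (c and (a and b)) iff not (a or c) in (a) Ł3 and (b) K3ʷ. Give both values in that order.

⊤; i

In Ł3: a and b = i and i = i
c and (a and b) = i and i = i
a or c = i or i = i
not (a or c) = not i = i
(c and (a and b)) iff not (a or c) = i iff i = ⊤  [1 − |½−½|]
In K3ʷ: a and b = i and i = i
c and (a and b) = i and i = i
a or c = i or i = i
not (a or c) = not i = i
(c and (a and b)) iff not (a or c) = i iff i = i
They differ because Ł3 and K3ʷ treat i differently under the binary connectives.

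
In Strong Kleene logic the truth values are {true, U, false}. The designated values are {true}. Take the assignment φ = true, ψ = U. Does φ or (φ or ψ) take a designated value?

Yes

φ or ψ = true or U = true
φ or (φ or ψ) = true or true = true
true ∈ {true}.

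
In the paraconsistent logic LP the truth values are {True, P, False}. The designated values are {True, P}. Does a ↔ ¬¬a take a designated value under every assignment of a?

Yes

Every assignment of a over {True, P, False} gives a value in {True, P}.
In particular, with a=P: a ↔ ¬¬a = P.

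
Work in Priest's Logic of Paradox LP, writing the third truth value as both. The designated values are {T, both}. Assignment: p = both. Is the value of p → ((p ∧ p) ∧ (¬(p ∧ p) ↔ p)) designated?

p ∧ p = both ∧ both = both
p ∧ p = both ∧ both = both
¬(p ∧ p) = ¬both = both
¬(p ∧ p) ↔ p = both ↔ both = both
(p ∧ p) ∧ (¬(p ∧ p) ↔ p) = both ∧ both = both
p → ((p ∧ p) ∧ (¬(p ∧ p) ↔ p)) = both → both = both  [¬both ∨ both]
both ∈ {T, both}.

Yes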